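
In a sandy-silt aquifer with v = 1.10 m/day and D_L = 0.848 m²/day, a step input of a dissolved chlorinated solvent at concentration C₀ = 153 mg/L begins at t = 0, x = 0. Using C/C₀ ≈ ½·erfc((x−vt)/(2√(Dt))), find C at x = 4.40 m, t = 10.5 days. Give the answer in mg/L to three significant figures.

For a continuous step input, C/C₀ ≈ ½·erfc((x−vt)/(2√(Dt))).
vt = 1.10 × 10.5 = 11.55 m and 2√(Dt) = 2√(0.848 × 10.5) = 5.968 m.
Argument (x−vt)/(2√(Dt)) = (4.40 − 11.55)/5.968 = -1.198; ½·erfc(-1.198) = 0.9549.
C = 153 × 0.9549 = 146 mg/L.

146 mg/L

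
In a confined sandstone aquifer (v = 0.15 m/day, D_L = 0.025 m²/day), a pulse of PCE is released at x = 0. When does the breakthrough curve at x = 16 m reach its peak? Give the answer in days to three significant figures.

For the 1D instantaneous-source solution, setting ∂C/∂t = 0 at fixed x gives v²t² + 2Dt − x² = 0, so t = (√(D² + v²x²) − D)/v².
√(D² + v²x²) = √(0.025² + 0.15² × 16²) = 2.400; v² = 0.0225.
t = (2.400 − 0.025)/0.0225 = 106 days (vs. the pure-advection estimate x/v = 107 d).

106 days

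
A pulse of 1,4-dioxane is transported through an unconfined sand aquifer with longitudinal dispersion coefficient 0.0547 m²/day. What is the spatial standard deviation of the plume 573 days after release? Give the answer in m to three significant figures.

7.92 m

Dispersive spreading gives a Gaussian with σ² = 2Dt; advection only shifts the center.
σ = √(2 × 0.0547 × 573) = 7.92 m.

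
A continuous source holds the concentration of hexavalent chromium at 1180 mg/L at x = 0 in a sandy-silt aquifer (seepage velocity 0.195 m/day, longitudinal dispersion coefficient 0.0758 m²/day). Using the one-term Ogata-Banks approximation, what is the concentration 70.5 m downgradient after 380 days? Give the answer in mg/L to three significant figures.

For a continuous step input, C/C₀ ≈ ½·erfc((x−vt)/(2√(Dt))).
vt = 0.195 × 380 = 74.1 m and 2√(Dt) = 2√(0.0758 × 380) = 10.73 m.
Argument (x−vt)/(2√(Dt)) = (70.5 − 74.1)/10.73 = -0.3355; ½·erfc(-0.3355) = 0.6824.
C = 1180 × 0.6824 = 805 mg/L.

805 mg/L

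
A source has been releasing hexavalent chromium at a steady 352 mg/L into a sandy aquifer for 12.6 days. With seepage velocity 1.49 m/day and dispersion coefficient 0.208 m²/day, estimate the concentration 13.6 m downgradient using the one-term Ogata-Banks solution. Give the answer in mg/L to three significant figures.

For a continuous step input, C/C₀ ≈ ½·erfc((x−vt)/(2√(Dt))).
vt = 1.49 × 12.6 = 18.774 m and 2√(Dt) = 2√(0.208 × 12.6) = 3.238 m.
Argument (x−vt)/(2√(Dt)) = (13.6 − 18.774)/3.238 = -1.598; ½·erfc(-1.598) = 0.9881.
C = 352 × 0.9881 = 348 mg/L.

348 mg/L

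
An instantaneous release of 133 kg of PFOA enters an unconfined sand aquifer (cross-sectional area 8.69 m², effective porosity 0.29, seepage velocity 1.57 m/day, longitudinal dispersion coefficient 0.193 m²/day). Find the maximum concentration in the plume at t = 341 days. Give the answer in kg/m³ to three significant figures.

The peak of an instantaneous 1D plume sits at x = vt; there the Gaussian factor is 1 and C_max = M/(n_e·A·√(4πDt)), where n_e·A is the pore area the mass is dissolved in.
√(4πDt) = √(4π × 0.193 × 341) = 28.76 m, so C_max = 133/(0.29 × 8.69 × 28.76) = 1.84 kg/m³.

1.84 kg/m³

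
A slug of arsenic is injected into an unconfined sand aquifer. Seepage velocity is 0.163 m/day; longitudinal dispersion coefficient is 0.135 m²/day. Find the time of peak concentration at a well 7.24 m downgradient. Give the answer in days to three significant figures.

For the 1D instantaneous-source solution, setting ∂C/∂t = 0 at fixed x gives v²t² + 2Dt − x² = 0, so t = (√(D² + v²x²) − D)/v².
√(D² + v²x²) = √(0.135² + 0.163² × 7.24²) = 1.188; v² = 0.026569.
t = (1.188 − 0.135)/0.026569 = 39.6 days (vs. the pure-advection estimate x/v = 44.4 d).

39.6 days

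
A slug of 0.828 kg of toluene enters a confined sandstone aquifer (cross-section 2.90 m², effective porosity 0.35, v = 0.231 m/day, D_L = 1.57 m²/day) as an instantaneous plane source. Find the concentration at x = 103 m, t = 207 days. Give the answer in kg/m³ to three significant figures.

0.00123 kg/m³

For an instantaneous plane source, C(x,t) = M/(n_e·A·√(4πDt)) · exp(−(x−vt)²/(4Dt)), with n_e·A the pore (flow) area.
Plume center vt = 0.231 × 207 = 47.817 m, so the well at 103 m is 55.183 m downgradient of the peak.
√(4πDt) = 63.91 m, giving peak height M/(n_e·A·√(4πDt)) = 0.828/(0.35 × 2.90 × 63.91) = 0.01276 kg/m³.
(x−vt)²/(4Dt) = (55.183)²/(4 × 1.57 × 207) = 2.343; exp(−2.343) = 0.09604.
C = 0.01276 × 0.09604 = 0.00123 kg/m³.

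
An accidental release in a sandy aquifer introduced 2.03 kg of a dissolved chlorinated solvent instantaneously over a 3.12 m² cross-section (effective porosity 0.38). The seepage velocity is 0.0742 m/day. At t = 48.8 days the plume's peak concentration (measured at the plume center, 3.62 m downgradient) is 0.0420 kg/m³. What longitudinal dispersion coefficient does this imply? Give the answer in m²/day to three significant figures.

At the plume center C_max = M/(n_e·A·√(4πDt)), so D = M²/(4πt·(n_e·A·C_max)²).
n_e·A·C_max = 0.38 × 3.12 × 0.0420 = 0.04980 kg/m.
D = 2.03²/(4π × 48.8 × 0.04980²) = 2.71 m²/day.

2.71 m²/day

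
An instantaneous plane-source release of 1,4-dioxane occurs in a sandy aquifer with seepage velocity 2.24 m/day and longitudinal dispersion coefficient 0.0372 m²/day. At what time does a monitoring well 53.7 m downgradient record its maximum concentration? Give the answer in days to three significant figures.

24.0 days

For the 1D instantaneous-source solution, setting ∂C/∂t = 0 at fixed x gives v²t² + 2Dt − x² = 0, so t = (√(D² + v²x²) − D)/v².
√(D² + v²x²) = √(0.0372² + 2.24² × 53.7²) = 120.3; v² = 5.0176.
t = (120.3 − 0.0372)/5.0176 = 24.0 days (vs. the pure-advection estimate x/v = 24.0 d).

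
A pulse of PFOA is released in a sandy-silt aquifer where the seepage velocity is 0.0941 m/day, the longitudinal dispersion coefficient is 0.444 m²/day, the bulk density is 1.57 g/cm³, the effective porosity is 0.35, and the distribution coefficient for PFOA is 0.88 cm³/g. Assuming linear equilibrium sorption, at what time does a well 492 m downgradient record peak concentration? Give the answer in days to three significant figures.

25600 days

Retardation factor R = 1 + ρ_b·K_d/n = 1 + 1.57 × 0.88/0.35 = 4.947.
Sorption retards both mechanisms: v_R = v/R = 0.01902 m/day, D_R = D/R = 0.08975 m²/day.
Peak time from v_R²t² + 2D_R t − x² = 0: t = (√(D_R² + v_R²x²) − D_R)/v_R².
√(D_R² + v_R²x²) = √(0.08975² + 0.01902² × 492²) = 9.358; v_R² = 0.0003618.
t = (9.358 − 0.08975)/0.0003618 = 25600 days.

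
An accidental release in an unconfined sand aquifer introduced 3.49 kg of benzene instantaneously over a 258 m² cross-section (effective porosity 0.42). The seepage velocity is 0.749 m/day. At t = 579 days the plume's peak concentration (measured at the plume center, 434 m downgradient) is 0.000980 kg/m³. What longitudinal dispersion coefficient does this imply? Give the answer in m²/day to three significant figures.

At the plume center C_max = M/(n_e·A·√(4πDt)), so D = M²/(4πt·(n_e·A·C_max)²).
n_e·A·C_max = 0.42 × 258 × 0.000980 = 0.1062 kg/m.
D = 3.49²/(4π × 579 × 0.1062²) = 0.148 m²/day.

0.148 m²/day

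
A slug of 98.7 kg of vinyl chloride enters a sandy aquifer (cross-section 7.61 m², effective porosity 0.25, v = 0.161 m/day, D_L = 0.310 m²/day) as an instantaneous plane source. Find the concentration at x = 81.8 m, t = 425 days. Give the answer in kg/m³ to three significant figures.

0.908 kg/m³

For an instantaneous plane source, C(x,t) = M/(n_e·A·√(4πDt)) · exp(−(x−vt)²/(4Dt)), with n_e·A the pore (flow) area.
Plume center vt = 0.161 × 425 = 68.425 m, so the well at 81.8 m is 13.375 m downgradient of the peak.
√(4πDt) = 40.69 m, giving peak height M/(n_e·A·√(4πDt)) = 98.7/(0.25 × 7.61 × 40.69) = 1.275 kg/m³.
(x−vt)²/(4Dt) = (13.375)²/(4 × 0.310 × 425) = 0.3395; exp(−0.3395) = 0.7121.
C = 1.275 × 0.7121 = 0.908 kg/m³.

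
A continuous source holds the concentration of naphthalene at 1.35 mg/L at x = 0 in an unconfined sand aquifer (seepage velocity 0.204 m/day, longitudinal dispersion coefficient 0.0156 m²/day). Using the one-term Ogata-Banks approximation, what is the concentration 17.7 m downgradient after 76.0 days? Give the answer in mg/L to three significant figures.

0.104 mg/L

For a continuous step input, C/C₀ ≈ ½·erfc((x−vt)/(2√(Dt))).
vt = 0.204 × 76.0 = 15.504 m and 2√(Dt) = 2√(0.0156 × 76.0) = 2.178 m.
Argument (x−vt)/(2√(Dt)) = (17.7 − 15.504)/2.178 = 1.008; ½·erfc(1.008) = 0.07700.
C = 1.35 × 0.07700 = 0.104 mg/L.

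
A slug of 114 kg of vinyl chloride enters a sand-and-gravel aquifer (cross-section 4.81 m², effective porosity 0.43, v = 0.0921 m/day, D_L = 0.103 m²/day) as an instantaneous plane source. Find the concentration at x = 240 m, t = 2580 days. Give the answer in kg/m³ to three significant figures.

For an instantaneous plane source, C(x,t) = M/(n_e·A·√(4πDt)) · exp(−(x−vt)²/(4Dt)), with n_e·A the pore (flow) area.
Plume center vt = 0.0921 × 2580 = 237.618 m, so the well at 240 m is 2.382 m downgradient of the peak.
√(4πDt) = 57.79 m, giving peak height M/(n_e·A·√(4πDt)) = 114/(0.43 × 4.81 × 57.79) = 0.9538 kg/m³.
(x−vt)²/(4Dt) = (2.382)²/(4 × 0.103 × 2580) = 0.005338; exp(−0.005338) = 0.9947.
C = 0.9538 × 0.9947 = 0.949 kg/m³.

0.949 kg/m³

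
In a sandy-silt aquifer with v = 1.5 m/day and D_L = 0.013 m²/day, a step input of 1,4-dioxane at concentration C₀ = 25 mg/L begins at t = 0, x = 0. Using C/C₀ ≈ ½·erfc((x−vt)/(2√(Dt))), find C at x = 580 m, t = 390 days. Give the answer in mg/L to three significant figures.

23.5 mg/L

For a continuous step input, C/C₀ ≈ ½·erfc((x−vt)/(2√(Dt))).
vt = 1.5 × 390 = 585 m and 2√(Dt) = 2√(0.013 × 390) = 4.503 m.
Argument (x−vt)/(2√(Dt)) = (580 − 585)/4.503 = -1.110; ½·erfc(-1.110) = 0.9418.
C = 25 × 0.9418 = 23.5 mg/L.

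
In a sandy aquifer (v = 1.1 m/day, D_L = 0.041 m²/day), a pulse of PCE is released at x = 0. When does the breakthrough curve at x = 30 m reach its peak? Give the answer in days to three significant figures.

For the 1D instantaneous-source solution, setting ∂C/∂t = 0 at fixed x gives v²t² + 2Dt − x² = 0, so t = (√(D² + v²x²) − D)/v².
√(D² + v²x²) = √(0.041² + 1.1² × 30²) = 33.00; v² = 1.21.
t = (33.00 − 0.041)/1.21 = 27.2 days (vs. the pure-advection estimate x/v = 27.3 d).

27.2 days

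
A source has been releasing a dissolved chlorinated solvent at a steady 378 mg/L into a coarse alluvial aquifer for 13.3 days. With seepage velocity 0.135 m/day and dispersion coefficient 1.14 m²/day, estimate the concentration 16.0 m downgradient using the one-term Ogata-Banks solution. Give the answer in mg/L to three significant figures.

For a continuous step input, C/C₀ ≈ ½·erfc((x−vt)/(2√(Dt))).
vt = 0.135 × 13.3 = 1.7955 m and 2√(Dt) = 2√(1.14 × 13.3) = 7.788 m.
Argument (x−vt)/(2√(Dt)) = (16.0 − 1.7955)/7.788 = 1.824; ½·erfc(1.824) = 0.004947.
C = 378 × 0.004947 = 1.87 mg/L.

1.87 mg/L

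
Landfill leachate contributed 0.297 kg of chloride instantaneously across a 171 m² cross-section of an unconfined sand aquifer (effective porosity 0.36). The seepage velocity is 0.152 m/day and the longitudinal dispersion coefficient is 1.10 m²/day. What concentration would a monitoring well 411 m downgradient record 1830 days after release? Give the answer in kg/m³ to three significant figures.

3.39e-06 kg/m³

For an instantaneous plane source, C(x,t) = M/(n_e·A·√(4πDt)) · exp(−(x−vt)²/(4Dt)), with n_e·A the pore (flow) area.
Plume center vt = 0.152 × 1830 = 278.16 m, so the well at 411 m is 132.84 m downgradient of the peak.
√(4πDt) = 159.0 m, giving peak height M/(n_e·A·√(4πDt)) = 0.297/(0.36 × 171 × 159.0) = 3.034e-05 kg/m³.
(x−vt)²/(4Dt) = (132.84)²/(4 × 1.10 × 1830) = 2.192; exp(−2.192) = 0.1117.
C = 3.034e-05 × 0.1117 = 3.39e-06 kg/m³.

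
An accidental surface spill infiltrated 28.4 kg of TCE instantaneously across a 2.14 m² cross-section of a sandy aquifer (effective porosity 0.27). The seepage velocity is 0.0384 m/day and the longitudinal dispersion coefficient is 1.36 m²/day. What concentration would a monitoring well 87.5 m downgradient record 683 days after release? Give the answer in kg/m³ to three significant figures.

0.166 kg/m³

For an instantaneous plane source, C(x,t) = M/(n_e·A·√(4πDt)) · exp(−(x−vt)²/(4Dt)), with n_e·A the pore (flow) area.
Plume center vt = 0.0384 × 683 = 26.2272 m, so the well at 87.5 m is 61.2728 m downgradient of the peak.
√(4πDt) = 108.0 m, giving peak height M/(n_e·A·√(4πDt)) = 28.4/(0.27 × 2.14 × 108.0) = 0.4551 kg/m³.
(x−vt)²/(4Dt) = (61.2728)²/(4 × 1.36 × 683) = 1.010; exp(−1.010) = 0.3642.
C = 0.4551 × 0.3642 = 0.166 kg/m³.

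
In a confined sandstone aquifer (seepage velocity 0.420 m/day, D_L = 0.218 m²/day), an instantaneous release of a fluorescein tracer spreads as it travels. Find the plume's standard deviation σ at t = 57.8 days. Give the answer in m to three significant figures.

5.02 m

Dispersive spreading gives a Gaussian with σ² = 2Dt; advection only shifts the center.
σ = √(2 × 0.218 × 57.8) = 5.02 m.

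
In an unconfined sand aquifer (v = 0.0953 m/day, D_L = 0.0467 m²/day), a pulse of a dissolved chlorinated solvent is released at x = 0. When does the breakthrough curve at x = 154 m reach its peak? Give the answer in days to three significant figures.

1610 days

For the 1D instantaneous-source solution, setting ∂C/∂t = 0 at fixed x gives v²t² + 2Dt − x² = 0, so t = (√(D² + v²x²) − D)/v².
√(D² + v²x²) = √(0.0467² + 0.0953² × 154²) = 14.68; v² = 0.00908209.
t = (14.68 − 0.0467)/0.00908209 = 1610 days (vs. the pure-advection estimate x/v = 1620 d).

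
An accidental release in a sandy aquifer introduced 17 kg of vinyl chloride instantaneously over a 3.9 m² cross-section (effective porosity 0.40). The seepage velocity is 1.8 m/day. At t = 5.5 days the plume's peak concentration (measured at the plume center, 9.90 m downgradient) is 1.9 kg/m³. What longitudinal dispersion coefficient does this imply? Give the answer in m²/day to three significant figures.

At the plume center C_max = M/(n_e·A·√(4πDt)), so D = M²/(4πt·(n_e·A·C_max)²).
n_e·A·C_max = 0.40 × 3.9 × 1.9 = 2.964 kg/m.
D = 17²/(4π × 5.5 × 2.964²) = 0.476 m²/day.

0.476 m²/day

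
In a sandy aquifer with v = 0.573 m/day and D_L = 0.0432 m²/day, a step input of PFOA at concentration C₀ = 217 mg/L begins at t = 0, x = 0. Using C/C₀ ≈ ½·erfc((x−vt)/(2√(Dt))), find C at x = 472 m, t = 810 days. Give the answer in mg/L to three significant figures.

For a continuous step input, C/C₀ ≈ ½·erfc((x−vt)/(2√(Dt))).
vt = 0.573 × 810 = 464.13 m and 2√(Dt) = 2√(0.0432 × 810) = 11.83 m.
Argument (x−vt)/(2√(Dt)) = (472 − 464.13)/11.83 = 0.6653; ½·erfc(0.6653) = 0.1734.
C = 217 × 0.1734 = 37.6 mg/L.

37.6 mg/L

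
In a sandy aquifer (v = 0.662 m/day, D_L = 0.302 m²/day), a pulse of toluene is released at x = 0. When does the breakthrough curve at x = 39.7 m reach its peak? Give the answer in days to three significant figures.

59.3 days

For the 1D instantaneous-source solution, setting ∂C/∂t = 0 at fixed x gives v²t² + 2Dt − x² = 0, so t = (√(D² + v²x²) − D)/v².
√(D² + v²x²) = √(0.302² + 0.662² × 39.7²) = 26.28; v² = 0.438244.
t = (26.28 − 0.302)/0.438244 = 59.3 days (vs. the pure-advection estimate x/v = 60.0 d).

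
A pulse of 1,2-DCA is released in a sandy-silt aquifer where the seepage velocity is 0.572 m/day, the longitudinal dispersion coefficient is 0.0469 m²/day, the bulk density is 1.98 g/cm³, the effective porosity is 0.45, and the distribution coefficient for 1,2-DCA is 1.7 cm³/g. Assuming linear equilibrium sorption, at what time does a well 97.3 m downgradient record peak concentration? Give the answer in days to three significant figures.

Retardation factor R = 1 + ρ_b·K_d/n = 1 + 1.98 × 1.7/0.45 = 8.480.
Sorption retards both mechanisms: v_R = v/R = 0.06745 m/day, D_R = D/R = 0.005531 m²/day.
Peak time from v_R²t² + 2D_R t − x² = 0: t = (√(D_R² + v_R²x²) − D_R)/v_R².
√(D_R² + v_R²x²) = √(0.005531² + 0.06745² × 97.3²) = 6.563; v_R² = 0.004550.
t = (6.563 − 0.005531)/0.004550 = 1440 days.

1440 days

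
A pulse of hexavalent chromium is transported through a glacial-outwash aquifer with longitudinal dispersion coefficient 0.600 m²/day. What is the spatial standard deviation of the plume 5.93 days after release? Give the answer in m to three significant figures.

2.67 m

Dispersive spreading gives a Gaussian with σ² = 2Dt; advection only shifts the center.
σ = √(2 × 0.600 × 5.93) = 2.67 m.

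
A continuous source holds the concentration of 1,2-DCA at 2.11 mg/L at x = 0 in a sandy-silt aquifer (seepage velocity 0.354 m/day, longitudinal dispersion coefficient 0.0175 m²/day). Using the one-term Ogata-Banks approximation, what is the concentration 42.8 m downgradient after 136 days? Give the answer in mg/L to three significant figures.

2.09 mg/L

For a continuous step input, C/C₀ ≈ ½·erfc((x−vt)/(2√(Dt))).
vt = 0.354 × 136 = 48.144 m and 2√(Dt) = 2√(0.0175 × 136) = 3.085 m.
Argument (x−vt)/(2√(Dt)) = (42.8 − 48.144)/3.085 = -1.732; ½·erfc(-1.732) = 0.9928.
C = 2.11 × 0.9928 = 2.09 mg/L.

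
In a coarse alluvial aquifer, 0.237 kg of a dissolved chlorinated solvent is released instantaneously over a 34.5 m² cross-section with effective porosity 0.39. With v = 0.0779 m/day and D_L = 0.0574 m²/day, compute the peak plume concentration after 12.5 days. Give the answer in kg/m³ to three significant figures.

The peak of an instantaneous 1D plume sits at x = vt; there the Gaussian factor is 1 and C_max = M/(n_e·A·√(4πDt)), where n_e·A is the pore area the mass is dissolved in.
√(4πDt) = √(4π × 0.0574 × 12.5) = 3.003 m, so C_max = 0.237/(0.39 × 34.5 × 3.003) = 0.00587 kg/m³.

0.00587 kg/m³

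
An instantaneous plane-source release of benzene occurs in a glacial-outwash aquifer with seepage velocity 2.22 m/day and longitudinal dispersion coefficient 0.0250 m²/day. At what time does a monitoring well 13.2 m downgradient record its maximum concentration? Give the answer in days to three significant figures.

For the 1D instantaneous-source solution, setting ∂C/∂t = 0 at fixed x gives v²t² + 2Dt − x² = 0, so t = (√(D² + v²x²) − D)/v².
√(D² + v²x²) = √(0.0250² + 2.22² × 13.2²) = 29.30; v² = 4.9284.
t = (29.30 − 0.0250)/4.9284 = 5.94 days (vs. the pure-advection estimate x/v = 5.95 d).

5.94 days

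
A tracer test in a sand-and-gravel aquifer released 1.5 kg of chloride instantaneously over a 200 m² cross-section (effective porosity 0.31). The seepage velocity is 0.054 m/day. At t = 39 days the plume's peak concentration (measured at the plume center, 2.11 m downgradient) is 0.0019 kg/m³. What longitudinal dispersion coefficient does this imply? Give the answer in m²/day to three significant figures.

At the plume center C_max = M/(n_e·A·√(4πDt)), so D = M²/(4πt·(n_e·A·C_max)²).
n_e·A·C_max = 0.31 × 200 × 0.0019 = 0.1178 kg/m.
D = 1.5²/(4π × 39 × 0.1178²) = 0.331 m²/day.

0.331 m²/day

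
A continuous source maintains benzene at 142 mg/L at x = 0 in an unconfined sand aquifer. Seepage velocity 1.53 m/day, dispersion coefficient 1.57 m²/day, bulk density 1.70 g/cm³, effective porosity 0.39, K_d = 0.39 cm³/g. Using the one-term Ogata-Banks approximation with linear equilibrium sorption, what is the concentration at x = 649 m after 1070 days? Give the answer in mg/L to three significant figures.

Retardation factor R = 1 + ρ_b·K_d/n = 1 + 1.70 × 0.39/0.39 = 2.700.
Sorption retards both mechanisms: v_R = v/R = 0.5667 m/day, D_R = D/R = 0.5815 m²/day.
v_R·t = 0.5667 × 1070 = 606.369 m; 2√(D_R t) = 49.89 m; argument = (649 − 606.369)/49.89 = 0.8545.
C = C₀ × ½·erfc(0.8545) = 142 × 0.1134 = 16.1 mg/L.

16.1 mg/L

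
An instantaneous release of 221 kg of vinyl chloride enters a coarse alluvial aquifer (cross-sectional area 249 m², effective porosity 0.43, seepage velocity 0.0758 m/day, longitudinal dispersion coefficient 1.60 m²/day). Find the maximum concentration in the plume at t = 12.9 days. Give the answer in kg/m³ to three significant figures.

0.128 kg/m³

The peak of an instantaneous 1D plume sits at x = vt; there the Gaussian factor is 1 and C_max = M/(n_e·A·√(4πDt)), where n_e·A is the pore area the mass is dissolved in.
√(4πDt) = √(4π × 1.60 × 12.9) = 16.10 m, so C_max = 221/(0.43 × 249 × 16.10) = 0.128 kg/m³.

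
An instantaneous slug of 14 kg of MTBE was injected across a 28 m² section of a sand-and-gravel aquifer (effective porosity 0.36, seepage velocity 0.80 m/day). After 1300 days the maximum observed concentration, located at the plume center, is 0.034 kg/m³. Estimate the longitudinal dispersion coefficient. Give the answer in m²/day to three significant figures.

At the plume center C_max = M/(n_e·A·√(4πDt)), so D = M²/(4πt·(n_e·A·C_max)²).
n_e·A·C_max = 0.36 × 28 × 0.034 = 0.3427 kg/m.
D = 14²/(4π × 1300 × 0.3427²) = 0.102 m²/day.

0.102 m²/day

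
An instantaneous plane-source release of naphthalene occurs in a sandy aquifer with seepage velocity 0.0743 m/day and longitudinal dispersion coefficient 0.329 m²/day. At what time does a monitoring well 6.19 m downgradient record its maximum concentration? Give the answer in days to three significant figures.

42.8 days

For the 1D instantaneous-source solution, setting ∂C/∂t = 0 at fixed x gives v²t² + 2Dt − x² = 0, so t = (√(D² + v²x²) − D)/v².
√(D² + v²x²) = √(0.329² + 0.0743² × 6.19²) = 0.5655; v² = 0.00552049.
t = (0.5655 − 0.329)/0.00552049 = 42.8 days (vs. the pure-advection estimate x/v = 83.3 d).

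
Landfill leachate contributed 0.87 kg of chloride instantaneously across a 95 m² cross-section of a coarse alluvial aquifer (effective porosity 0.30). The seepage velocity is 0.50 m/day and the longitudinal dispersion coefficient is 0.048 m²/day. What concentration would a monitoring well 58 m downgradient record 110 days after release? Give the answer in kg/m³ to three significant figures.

0.00245 kg/m³

For an instantaneous plane source, C(x,t) = M/(n_e·A·√(4πDt)) · exp(−(x−vt)²/(4Dt)), with n_e·A the pore (flow) area.
Plume center vt = 0.50 × 110 = 55 m, so the well at 58 m is 3 m downgradient of the peak.
√(4πDt) = 8.146 m, giving peak height M/(n_e·A·√(4πDt)) = 0.87/(0.30 × 95 × 8.146) = 0.003747 kg/m³.
(x−vt)²/(4Dt) = (3)²/(4 × 0.048 × 110) = 0.4261; exp(−0.4261) = 0.6531.
C = 0.003747 × 0.6531 = 0.00245 kg/m³.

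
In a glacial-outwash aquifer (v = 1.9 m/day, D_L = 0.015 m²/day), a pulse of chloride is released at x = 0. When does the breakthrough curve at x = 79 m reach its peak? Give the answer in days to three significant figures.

For the 1D instantaneous-source solution, setting ∂C/∂t = 0 at fixed x gives v²t² + 2Dt − x² = 0, so t = (√(D² + v²x²) − D)/v².
√(D² + v²x²) = √(0.015² + 1.9² × 79²) = 150.1; v² = 3.61.
t = (150.1 − 0.015)/3.61 = 41.6 days (vs. the pure-advection estimate x/v = 41.6 d).

41.6 days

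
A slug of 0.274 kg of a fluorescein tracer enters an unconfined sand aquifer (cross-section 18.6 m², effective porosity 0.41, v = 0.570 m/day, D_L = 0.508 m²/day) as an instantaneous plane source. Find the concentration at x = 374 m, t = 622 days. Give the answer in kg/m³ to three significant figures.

0.000423 kg/m³

For an instantaneous plane source, C(x,t) = M/(n_e·A·√(4πDt)) · exp(−(x−vt)²/(4Dt)), with n_e·A the pore (flow) area.
Plume center vt = 0.570 × 622 = 354.54 m, so the well at 374 m is 19.46 m downgradient of the peak.
√(4πDt) = 63.01 m, giving peak height M/(n_e·A·√(4πDt)) = 0.274/(0.41 × 18.6 × 63.01) = 0.0005702 kg/m³.
(x−vt)²/(4Dt) = (19.46)²/(4 × 0.508 × 622) = 0.2996; exp(−0.2996) = 0.7411.
C = 0.0005702 × 0.7411 = 0.000423 kg/m³.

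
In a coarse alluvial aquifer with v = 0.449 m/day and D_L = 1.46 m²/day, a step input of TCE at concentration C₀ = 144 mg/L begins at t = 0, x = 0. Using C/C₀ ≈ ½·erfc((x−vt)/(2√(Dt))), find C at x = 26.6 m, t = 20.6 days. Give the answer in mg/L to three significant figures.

1.82 mg/L

For a continuous step input, C/C₀ ≈ ½·erfc((x−vt)/(2√(Dt))).
vt = 0.449 × 20.6 = 9.2494 m and 2√(Dt) = 2√(1.46 × 20.6) = 10.97 m.
Argument (x−vt)/(2√(Dt)) = (26.6 − 9.2494)/10.97 = 1.582; ½·erfc(1.582) = 0.01263.
C = 144 × 0.01263 = 1.82 mg/L.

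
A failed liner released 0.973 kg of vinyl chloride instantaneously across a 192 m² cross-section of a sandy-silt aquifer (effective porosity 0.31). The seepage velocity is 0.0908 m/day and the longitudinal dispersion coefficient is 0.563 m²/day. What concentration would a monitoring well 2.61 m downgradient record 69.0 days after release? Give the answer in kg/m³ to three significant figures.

0.000679 kg/m³

For an instantaneous plane source, C(x,t) = M/(n_e·A·√(4πDt)) · exp(−(x−vt)²/(4Dt)), with n_e·A the pore (flow) area.
Plume center vt = 0.0908 × 69.0 = 6.2652 m, so the well at 2.61 m is 3.6552 m upgradient of the peak.
√(4πDt) = 22.09 m, giving peak height M/(n_e·A·√(4πDt)) = 0.973/(0.31 × 192 × 22.09) = 0.0007400 kg/m³.
(x−vt)²/(4Dt) = (-3.6552)²/(4 × 0.563 × 69.0) = 0.08598; exp(−0.08598) = 0.9176.
C = 0.0007400 × 0.9176 = 0.000679 kg/m³.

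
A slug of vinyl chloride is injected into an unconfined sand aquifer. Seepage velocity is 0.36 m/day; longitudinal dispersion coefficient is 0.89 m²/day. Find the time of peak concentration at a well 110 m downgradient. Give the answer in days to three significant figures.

For the 1D instantaneous-source solution, setting ∂C/∂t = 0 at fixed x gives v²t² + 2Dt − x² = 0, so t = (√(D² + v²x²) − D)/v².
√(D² + v²x²) = √(0.89² + 0.36² × 110²) = 39.61; v² = 0.1296.
t = (39.61 − 0.89)/0.1296 = 299 days (vs. the pure-advection estimate x/v = 306 d).

299 days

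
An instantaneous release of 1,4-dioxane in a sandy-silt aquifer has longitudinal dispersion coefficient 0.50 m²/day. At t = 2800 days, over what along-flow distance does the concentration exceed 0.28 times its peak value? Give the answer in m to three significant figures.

The plume is Gaussian with σ = √(2Dt) = √(2 × 0.50 × 2800) = 52.92 m.
C/C_peak = exp(−Δx²/(2σ²)) = 0.28 ⇒ Δx = σ·√(−2 ln 0.28) = 52.92 × 1.596 = 84.46 m.
Width = 2Δx = 169 m.

169 m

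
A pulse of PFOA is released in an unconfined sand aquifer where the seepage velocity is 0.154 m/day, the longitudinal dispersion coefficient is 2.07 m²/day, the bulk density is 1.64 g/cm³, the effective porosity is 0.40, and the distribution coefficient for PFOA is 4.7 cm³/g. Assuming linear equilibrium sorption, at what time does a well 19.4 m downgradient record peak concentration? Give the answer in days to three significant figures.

Retardation factor R = 1 + ρ_b·K_d/n = 1 + 1.64 × 4.7/0.40 = 20.27.
Sorption retards both mechanisms: v_R = v/R = 0.007597 m/day, D_R = D/R = 0.1021 m²/day.
Peak time from v_R²t² + 2D_R t − x² = 0: t = (√(D_R² + v_R²x²) − D_R)/v_R².
√(D_R² + v_R²x²) = √(0.1021² + 0.007597² × 19.4²) = 0.1793; v_R² = 5.771e-05.
t = (0.1793 − 0.1021)/5.771e-05 = 1340 days.

1340 days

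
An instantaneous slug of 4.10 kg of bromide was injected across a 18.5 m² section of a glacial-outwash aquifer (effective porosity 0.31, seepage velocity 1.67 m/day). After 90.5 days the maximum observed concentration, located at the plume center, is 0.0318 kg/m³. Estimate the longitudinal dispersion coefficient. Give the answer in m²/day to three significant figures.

0.444 m²/day

At the plume center C_max = M/(n_e·A·√(4πDt)), so D = M²/(4πt·(n_e·A·C_max)²).
n_e·A·C_max = 0.31 × 18.5 × 0.0318 = 0.1824 kg/m.
D = 4.10²/(4π × 90.5 × 0.1824²) = 0.444 m²/day.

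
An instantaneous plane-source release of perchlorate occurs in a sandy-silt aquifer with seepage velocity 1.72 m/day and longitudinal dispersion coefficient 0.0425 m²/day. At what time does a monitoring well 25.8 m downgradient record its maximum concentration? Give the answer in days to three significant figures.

For the 1D instantaneous-source solution, setting ∂C/∂t = 0 at fixed x gives v²t² + 2Dt − x² = 0, so t = (√(D² + v²x²) − D)/v².
√(D² + v²x²) = √(0.0425² + 1.72² × 25.8²) = 44.38; v² = 2.9584.
t = (44.38 − 0.0425)/2.9584 = 15.0 days (vs. the pure-advection estimate x/v = 15.0 d).

15.0 days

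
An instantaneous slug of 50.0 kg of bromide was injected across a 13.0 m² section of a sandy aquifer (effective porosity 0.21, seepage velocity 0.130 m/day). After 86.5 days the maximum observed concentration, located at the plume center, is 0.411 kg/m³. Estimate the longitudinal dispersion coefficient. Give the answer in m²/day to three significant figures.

1.83 m²/day

At the plume center C_max = M/(n_e·A·√(4πDt)), so D = M²/(4πt·(n_e·A·C_max)²).
n_e·A·C_max = 0.21 × 13.0 × 0.411 = 1.122 kg/m.
D = 50.0²/(4π × 86.5 × 1.122²) = 1.83 m²/day.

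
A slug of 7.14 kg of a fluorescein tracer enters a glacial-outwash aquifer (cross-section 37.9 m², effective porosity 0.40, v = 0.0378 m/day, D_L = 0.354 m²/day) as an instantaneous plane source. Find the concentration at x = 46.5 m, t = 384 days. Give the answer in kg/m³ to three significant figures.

0.00174 kg/m³

For an instantaneous plane source, C(x,t) = M/(n_e·A·√(4πDt)) · exp(−(x−vt)²/(4Dt)), with n_e·A the pore (flow) area.
Plume center vt = 0.0378 × 384 = 14.5152 m, so the well at 46.5 m is 31.9848 m downgradient of the peak.
√(4πDt) = 41.33 m, giving peak height M/(n_e·A·√(4πDt)) = 7.14/(0.40 × 37.9 × 41.33) = 0.01140 kg/m³.
(x−vt)²/(4Dt) = (31.9848)²/(4 × 0.354 × 384) = 1.881; exp(−1.881) = 0.1524.
C = 0.01140 × 0.1524 = 0.00174 kg/m³.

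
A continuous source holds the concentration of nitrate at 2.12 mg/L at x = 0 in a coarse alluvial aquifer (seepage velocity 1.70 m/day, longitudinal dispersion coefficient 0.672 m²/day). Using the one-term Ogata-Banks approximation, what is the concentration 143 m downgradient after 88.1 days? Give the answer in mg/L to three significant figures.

1.55 mg/L

For a continuous step input, C/C₀ ≈ ½·erfc((x−vt)/(2√(Dt))).
vt = 1.70 × 88.1 = 149.77 m and 2√(Dt) = 2√(0.672 × 88.1) = 15.39 m.
Argument (x−vt)/(2√(Dt)) = (143 − 149.77)/15.39 = -0.4399; ½·erfc(-0.4399) = 0.7331.
C = 2.12 × 0.7331 = 1.55 mg/L.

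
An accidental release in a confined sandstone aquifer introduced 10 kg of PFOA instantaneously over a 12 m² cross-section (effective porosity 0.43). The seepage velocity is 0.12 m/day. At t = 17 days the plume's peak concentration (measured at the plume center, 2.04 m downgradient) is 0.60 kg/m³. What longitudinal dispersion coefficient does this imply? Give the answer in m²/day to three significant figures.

At the plume center C_max = M/(n_e·A·√(4πDt)), so D = M²/(4πt·(n_e·A·C_max)²).
n_e·A·C_max = 0.43 × 12 × 0.60 = 3.096 kg/m.
D = 10²/(4π × 17 × 3.096²) = 0.0488 m²/day.

0.0488 m²/day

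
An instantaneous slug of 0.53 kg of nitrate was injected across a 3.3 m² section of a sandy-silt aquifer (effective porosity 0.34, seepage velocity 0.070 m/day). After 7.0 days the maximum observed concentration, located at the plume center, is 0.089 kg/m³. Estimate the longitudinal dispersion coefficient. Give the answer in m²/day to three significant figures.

0.320 m²/day

At the plume center C_max = M/(n_e·A·√(4πDt)), so D = M²/(4πt·(n_e·A·C_max)²).
n_e·A·C_max = 0.34 × 3.3 × 0.089 = 0.09986 kg/m.
D = 0.53²/(4π × 7.0 × 0.09986²) = 0.320 m²/day.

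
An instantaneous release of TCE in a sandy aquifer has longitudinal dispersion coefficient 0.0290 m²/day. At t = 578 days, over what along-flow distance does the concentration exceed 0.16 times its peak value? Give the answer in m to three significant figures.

The plume is Gaussian with σ = √(2Dt) = √(2 × 0.0290 × 578) = 5.790 m.
C/C_peak = exp(−Δx²/(2σ²)) = 0.16 ⇒ Δx = σ·√(−2 ln 0.16) = 5.790 × 1.914 = 11.08 m.
Width = 2Δx = 22.2 m.

22.2 m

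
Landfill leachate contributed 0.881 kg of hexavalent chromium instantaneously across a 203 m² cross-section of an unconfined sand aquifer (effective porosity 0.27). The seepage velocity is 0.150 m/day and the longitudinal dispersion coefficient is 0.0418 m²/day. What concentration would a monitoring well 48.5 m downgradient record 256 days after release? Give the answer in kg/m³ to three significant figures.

0.000128 kg/m³

For an instantaneous plane source, C(x,t) = M/(n_e·A·√(4πDt)) · exp(−(x−vt)²/(4Dt)), with n_e·A the pore (flow) area.
Plume center vt = 0.150 × 256 = 38.4 m, so the well at 48.5 m is 10.1 m downgradient of the peak.
√(4πDt) = 11.60 m, giving peak height M/(n_e·A·√(4πDt)) = 0.881/(0.27 × 203 × 11.60) = 0.001386 kg/m³.
(x−vt)²/(4Dt) = (10.1)²/(4 × 0.0418 × 256) = 2.383; exp(−2.383) = 0.09227.
C = 0.001386 × 0.09227 = 0.000128 kg/m³.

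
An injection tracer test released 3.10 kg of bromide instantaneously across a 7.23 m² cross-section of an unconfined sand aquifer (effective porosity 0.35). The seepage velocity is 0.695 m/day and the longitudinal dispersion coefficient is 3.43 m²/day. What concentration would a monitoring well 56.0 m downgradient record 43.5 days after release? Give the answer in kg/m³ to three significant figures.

0.00930 kg/m³

For an instantaneous plane source, C(x,t) = M/(n_e·A·√(4πDt)) · exp(−(x−vt)²/(4Dt)), with n_e·A the pore (flow) area.
Plume center vt = 0.695 × 43.5 = 30.2325 m, so the well at 56.0 m is 25.7675 m downgradient of the peak.
√(4πDt) = 43.30 m, giving peak height M/(n_e·A·√(4πDt)) = 3.10/(0.35 × 7.23 × 43.30) = 0.02829 kg/m³.
(x−vt)²/(4Dt) = (25.7675)²/(4 × 3.43 × 43.5) = 1.113; exp(−1.113) = 0.3286.
C = 0.02829 × 0.3286 = 0.00930 kg/m³.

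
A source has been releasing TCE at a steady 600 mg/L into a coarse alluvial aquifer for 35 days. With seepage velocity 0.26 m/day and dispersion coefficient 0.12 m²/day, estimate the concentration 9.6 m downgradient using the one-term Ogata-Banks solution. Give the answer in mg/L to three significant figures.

259 mg/L

For a continuous step input, C/C₀ ≈ ½·erfc((x−vt)/(2√(Dt))).
vt = 0.26 × 35 = 9.1 m and 2√(Dt) = 2√(0.12 × 35) = 4.099 m.
Argument (x−vt)/(2√(Dt)) = (9.6 − 9.1)/4.099 = 0.1220; ½·erfc(0.1220) = 0.4315.
C = 600 × 0.4315 = 259 mg/L.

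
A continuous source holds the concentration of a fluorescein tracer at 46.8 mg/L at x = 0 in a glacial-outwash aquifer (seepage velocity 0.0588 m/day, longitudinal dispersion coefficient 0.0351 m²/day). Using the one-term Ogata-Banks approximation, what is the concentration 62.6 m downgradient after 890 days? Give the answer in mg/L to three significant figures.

4.54 mg/L

For a continuous step input, C/C₀ ≈ ½·erfc((x−vt)/(2√(Dt))).
vt = 0.0588 × 890 = 52.332 m and 2√(Dt) = 2√(0.0351 × 890) = 11.18 m.
Argument (x−vt)/(2√(Dt)) = (62.6 − 52.332)/11.18 = 0.9184; ½·erfc(0.9184) = 0.09700.
C = 46.8 × 0.09700 = 4.54 mg/L.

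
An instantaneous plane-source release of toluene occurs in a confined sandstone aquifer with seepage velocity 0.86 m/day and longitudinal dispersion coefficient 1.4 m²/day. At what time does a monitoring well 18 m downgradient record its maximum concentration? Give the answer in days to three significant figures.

For the 1D instantaneous-source solution, setting ∂C/∂t = 0 at fixed x gives v²t² + 2Dt − x² = 0, so t = (√(D² + v²x²) − D)/v².
√(D² + v²x²) = √(1.4² + 0.86² × 18²) = 15.54; v² = 0.7396.
t = (15.54 − 1.4)/0.7396 = 19.1 days (vs. the pure-advection estimate x/v = 20.9 d).

19.1 days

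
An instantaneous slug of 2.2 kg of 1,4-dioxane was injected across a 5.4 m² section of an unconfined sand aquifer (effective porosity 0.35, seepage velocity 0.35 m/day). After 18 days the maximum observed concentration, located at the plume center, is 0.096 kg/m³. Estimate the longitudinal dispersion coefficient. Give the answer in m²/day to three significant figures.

0.650 m²/day

At the plume center C_max = M/(n_e·A·√(4πDt)), so D = M²/(4πt·(n_e·A·C_max)²).
n_e·A·C_max = 0.35 × 5.4 × 0.096 = 0.1814 kg/m.
D = 2.2²/(4π × 18 × 0.1814²) = 0.650 m²/day.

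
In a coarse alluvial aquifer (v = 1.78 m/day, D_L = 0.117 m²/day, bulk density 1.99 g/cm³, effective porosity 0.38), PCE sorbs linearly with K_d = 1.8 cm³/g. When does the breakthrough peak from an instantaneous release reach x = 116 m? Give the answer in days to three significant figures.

Retardation factor R = 1 + ρ_b·K_d/n = 1 + 1.99 × 1.8/0.38 = 10.43.
Sorption retards both mechanisms: v_R = v/R = 0.1707 m/day, D_R = D/R = 0.01122 m²/day.
Peak time from v_R²t² + 2D_R t − x² = 0: t = (√(D_R² + v_R²x²) − D_R)/v_R².
√(D_R² + v_R²x²) = √(0.01122² + 0.1707² × 116²) = 19.80; v_R² = 0.02914.
t = (19.80 − 0.01122)/0.02914 = 679 days.

679 days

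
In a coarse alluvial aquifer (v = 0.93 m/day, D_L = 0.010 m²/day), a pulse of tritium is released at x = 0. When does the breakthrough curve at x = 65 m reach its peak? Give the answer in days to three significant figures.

69.9 days

For the 1D instantaneous-source solution, setting ∂C/∂t = 0 at fixed x gives v²t² + 2Dt − x² = 0, so t = (√(D² + v²x²) − D)/v².
√(D² + v²x²) = √(0.010² + 0.93² × 65²) = 60.45; v² = 0.8649.
t = (60.45 − 0.010)/0.8649 = 69.9 days (vs. the pure-advection estimate x/v = 69.9 d).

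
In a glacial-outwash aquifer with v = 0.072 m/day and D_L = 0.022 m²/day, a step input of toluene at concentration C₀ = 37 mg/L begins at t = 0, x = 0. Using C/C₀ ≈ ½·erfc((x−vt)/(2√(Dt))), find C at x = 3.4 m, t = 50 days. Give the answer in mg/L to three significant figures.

For a continuous step input, C/C₀ ≈ ½·erfc((x−vt)/(2√(Dt))).
vt = 0.072 × 50 = 3.6 m and 2√(Dt) = 2√(0.022 × 50) = 2.098 m.
Argument (x−vt)/(2√(Dt)) = (3.4 − 3.6)/2.098 = -0.09533; ½·erfc(-0.09533) = 0.5536.
C = 37 × 0.5536 = 20.5 mg/L.

20.5 mg/L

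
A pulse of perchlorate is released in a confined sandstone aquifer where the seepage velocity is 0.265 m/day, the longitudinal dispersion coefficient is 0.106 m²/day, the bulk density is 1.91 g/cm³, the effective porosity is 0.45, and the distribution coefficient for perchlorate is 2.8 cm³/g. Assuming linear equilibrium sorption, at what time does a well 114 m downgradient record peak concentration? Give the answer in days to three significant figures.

5520 days

Retardation factor R = 1 + ρ_b·K_d/n = 1 + 1.91 × 2.8/0.45 = 12.88.
Sorption retards both mechanisms: v_R = v/R = 0.02057 m/day, D_R = D/R = 0.008230 m²/day.
Peak time from v_R²t² + 2D_R t − x² = 0: t = (√(D_R² + v_R²x²) − D_R)/v_R².
√(D_R² + v_R²x²) = √(0.008230² + 0.02057² × 114²) = 2.345; v_R² = 0.0004231.
t = (2.345 − 0.008230)/0.0004231 = 5520 days.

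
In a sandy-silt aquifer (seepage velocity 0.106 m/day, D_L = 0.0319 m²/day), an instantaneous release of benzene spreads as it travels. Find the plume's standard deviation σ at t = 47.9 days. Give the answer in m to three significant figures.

1.75 m

Dispersive spreading gives a Gaussian with σ² = 2Dt; advection only shifts the center.
σ = √(2 × 0.0319 × 47.9) = 1.75 m.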